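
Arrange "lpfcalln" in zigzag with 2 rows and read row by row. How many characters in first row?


Zigzag "lpfcalln" into 2 rows:
Placing characters:
  'l' => row 0
  'p' => row 1
  'f' => row 0
  'c' => row 1
  'a' => row 0
  'l' => row 1
  'l' => row 0
  'n' => row 1
Rows:
  Row 0: "lfal"
  Row 1: "pcln"
First row length: 4

4


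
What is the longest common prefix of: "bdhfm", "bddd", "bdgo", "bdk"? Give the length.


Words: bdhfm, bddd, bdgo, bdk
  Position 0: all 'b' => match
  Position 1: all 'd' => match
  Position 2: ('h', 'd', 'g', 'k') => mismatch, stop
LCP = "bd" (length 2)

2


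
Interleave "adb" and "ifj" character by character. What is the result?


Interleaving "adb" and "ifj":
  Position 0: 'a' from first, 'i' from second => "ai"
  Position 1: 'd' from first, 'f' from second => "df"
  Position 2: 'b' from first, 'j' from second => "bj"
Result: aidfbj

aidfbj


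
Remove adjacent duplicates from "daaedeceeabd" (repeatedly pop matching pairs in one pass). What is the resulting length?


Input: daaedeceeabd
Stack-based adjacent duplicate removal:
  Read 'd': push. Stack: d
  Read 'a': push. Stack: da
  Read 'a': matches stack top 'a' => pop. Stack: d
  Read 'e': push. Stack: de
  Read 'd': push. Stack: ded
  Read 'e': push. Stack: dede
  Read 'c': push. Stack: dedec
  Read 'e': push. Stack: dedece
  Read 'e': matches stack top 'e' => pop. Stack: dedec
  Read 'a': push. Stack: dedeca
  Read 'b': push. Stack: dedecab
  Read 'd': push. Stack: dedecabd
Final stack: "dedecabd" (length 8)

8


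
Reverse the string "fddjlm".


Input: fddjlm
Reading characters right to left:
  Position 5: 'm'
  Position 4: 'l'
  Position 3: 'j'
  Position 2: 'd'
  Position 1: 'd'
  Position 0: 'f'
Reversed: mljddf

mljddf


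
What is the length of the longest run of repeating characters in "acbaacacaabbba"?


Input: "acbaacacaabbba"
Scanning for longest run:
  Position 1 ('c'): new char, reset run to 1
  Position 2 ('b'): new char, reset run to 1
  Position 3 ('a'): new char, reset run to 1
  Position 4 ('a'): continues run of 'a', length=2
  Position 5 ('c'): new char, reset run to 1
  Position 6 ('a'): new char, reset run to 1
  Position 7 ('c'): new char, reset run to 1
  Position 8 ('a'): new char, reset run to 1
  Position 9 ('a'): continues run of 'a', length=2
  Position 10 ('b'): new char, reset run to 1
  Position 11 ('b'): continues run of 'b', length=2
  Position 12 ('b'): continues run of 'b', length=3
  Position 13 ('a'): new char, reset run to 1
Longest run: 'b' with length 3

3


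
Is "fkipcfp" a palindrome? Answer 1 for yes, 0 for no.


Input: fkipcfp
Reversed: pfcpikf
  Compare pos 0 ('f') with pos 6 ('p'): MISMATCH
  Compare pos 1 ('k') with pos 5 ('f'): MISMATCH
  Compare pos 2 ('i') with pos 4 ('c'): MISMATCH
Result: not a palindrome

0


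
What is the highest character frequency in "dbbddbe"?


Input: dbbddbe
Character counts:
  'b': 3
  'd': 3
  'e': 1
Maximum frequency: 3

3


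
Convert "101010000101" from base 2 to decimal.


Input: "101010000101" in base 2
Positional expansion:
  Digit '1' (value 1) x 2^11 = 2048
  Digit '0' (value 0) x 2^10 = 0
  Digit '1' (value 1) x 2^9 = 512
  Digit '0' (value 0) x 2^8 = 0
  Digit '1' (value 1) x 2^7 = 128
  Digit '0' (value 0) x 2^6 = 0
  Digit '0' (value 0) x 2^5 = 0
  Digit '0' (value 0) x 2^4 = 0
  Digit '0' (value 0) x 2^3 = 0
  Digit '1' (value 1) x 2^2 = 4
  Digit '0' (value 0) x 2^1 = 0
  Digit '1' (value 1) x 2^0 = 1
Sum = 2693

2693


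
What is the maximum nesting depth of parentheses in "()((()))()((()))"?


Input: "()((()))()((()))"
Tracking depth:
  Position 0 '(': depth becomes 1
  Position 1 ')': depth becomes 0
  Position 2 '(': depth becomes 1
  Position 3 '(': depth becomes 2
  Position 4 '(': depth becomes 3
  Position 5 ')': depth becomes 2
  Position 6 ')': depth becomes 1
  Position 7 ')': depth becomes 0
  Position 8 '(': depth becomes 1
  Position 9 ')': depth becomes 0
  Position 10 '(': depth becomes 1
  Position 11 '(': depth becomes 2
  Position 12 '(': depth becomes 3
  Position 13 ')': depth becomes 2
  Position 14 ')': depth becomes 1
  Position 15 ')': depth becomes 0
Maximum depth reached: 3

3


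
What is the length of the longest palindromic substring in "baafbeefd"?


Input: "baafbeefd"
Checking substrings for palindromes:
  [1:3] "aa" (len 2) => palindrome
  [5:7] "ee" (len 2) => palindrome
Longest palindromic substring: "aa" with length 2

2


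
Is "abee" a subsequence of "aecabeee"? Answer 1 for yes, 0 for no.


Check if "abee" is a subsequence of "aecabeee"
Greedy scan:
  Position 0 ('a'): matches sub[0] = 'a'
  Position 1 ('e'): no match needed
  Position 2 ('c'): no match needed
  Position 3 ('a'): no match needed
  Position 4 ('b'): matches sub[1] = 'b'
  Position 5 ('e'): matches sub[2] = 'e'
  Position 6 ('e'): matches sub[3] = 'e'
  Position 7 ('e'): no match needed
All 4 characters matched => is a subsequence

1


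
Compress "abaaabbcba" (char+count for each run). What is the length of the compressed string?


Input: abaaabbcba
Runs:
  'a' x 1 => "a1"
  'b' x 1 => "b1"
  'a' x 3 => "a3"
  'b' x 2 => "b2"
  'c' x 1 => "c1"
  'b' x 1 => "b1"
  'a' x 1 => "a1"
Compressed: "a1b1a3b2c1b1a1"
Compressed length: 14

14


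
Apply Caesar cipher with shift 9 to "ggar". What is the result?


Caesar cipher: shift "ggar" by 9
  'g' (pos 6) + 9 = pos 15 = 'p'
  'g' (pos 6) + 9 = pos 15 = 'p'
  'a' (pos 0) + 9 = pos 9 = 'j'
  'r' (pos 17) + 9 = pos 0 = 'a'
Result: ppja

ppja


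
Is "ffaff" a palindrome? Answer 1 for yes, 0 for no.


Input: ffaff
Reversed: ffaff
  Compare pos 0 ('f') with pos 4 ('f'): match
  Compare pos 1 ('f') with pos 3 ('f'): match
Result: palindrome

1


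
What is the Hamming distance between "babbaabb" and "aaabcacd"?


Comparing "babbaabb" and "aaabcacd" position by position:
  Position 0: 'b' vs 'a' => differ
  Position 1: 'a' vs 'a' => same
  Position 2: 'b' vs 'a' => differ
  Position 3: 'b' vs 'b' => same
  Position 4: 'a' vs 'c' => differ
  Position 5: 'a' vs 'a' => same
  Position 6: 'b' vs 'c' => differ
  Position 7: 'b' vs 'd' => differ
Total differences (Hamming distance): 5

5


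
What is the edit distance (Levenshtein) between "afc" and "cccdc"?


Computing edit distance: "afc" -> "cccdc"
DP table:
           c    c    c    d    c
      0    1    2    3    4    5
  a   1    1    2    3    4    5
  f   2    2    2    3    4    5
  c   3    2    2    2    3    4
Edit distance = dp[3][5] = 4

4


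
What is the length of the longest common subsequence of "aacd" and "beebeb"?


LCS of "aacd" and "beebeb"
DP table:
           b    e    e    b    e    b
      0    0    0    0    0    0    0
  a   0    0    0    0    0    0    0
  a   0    0    0    0    0    0    0
  c   0    0    0    0    0    0    0
  d   0    0    0    0    0    0    0
LCS length = dp[4][6] = 0

0


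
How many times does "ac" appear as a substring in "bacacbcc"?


Searching for "ac" in "bacacbcc"
Scanning each position:
  Position 0: "ba" => no
  Position 1: "ac" => MATCH
  Position 2: "ca" => no
  Position 3: "ac" => MATCH
  Position 4: "cb" => no
  Position 5: "bc" => no
  Position 6: "cc" => no
Total occurrences: 2

2


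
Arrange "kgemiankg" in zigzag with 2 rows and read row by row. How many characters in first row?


Zigzag "kgemiankg" into 2 rows:
Placing characters:
  'k' => row 0
  'g' => row 1
  'e' => row 0
  'm' => row 1
  'i' => row 0
  'a' => row 1
  'n' => row 0
  'k' => row 1
  'g' => row 0
Rows:
  Row 0: "keing"
  Row 1: "gmak"
First row length: 5

5


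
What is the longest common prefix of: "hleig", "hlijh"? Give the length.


Words: hleig, hlijh
  Position 0: all 'h' => match
  Position 1: all 'l' => match
  Position 2: ('e', 'i') => mismatch, stop
LCP = "hl" (length 2)

2


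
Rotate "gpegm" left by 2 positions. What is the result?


Input: "gpegm", rotate left by 2
First 2 characters: "gp"
Remaining characters: "egm"
Concatenate remaining + first: "egm" + "gp" = "egmgp"

egmgp


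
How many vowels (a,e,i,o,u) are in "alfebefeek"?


Input: alfebefeek
Checking each character:
  'a' at position 0: vowel (running total: 1)
  'l' at position 1: consonant
  'f' at position 2: consonant
  'e' at position 3: vowel (running total: 2)
  'b' at position 4: consonant
  'e' at position 5: vowel (running total: 3)
  'f' at position 6: consonant
  'e' at position 7: vowel (running total: 4)
  'e' at position 8: vowel (running total: 5)
  'k' at position 9: consonant
Total vowels: 5

5


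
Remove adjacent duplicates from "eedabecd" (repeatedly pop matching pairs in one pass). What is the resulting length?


Input: eedabecd
Stack-based adjacent duplicate removal:
  Read 'e': push. Stack: e
  Read 'e': matches stack top 'e' => pop. Stack: (empty)
  Read 'd': push. Stack: d
  Read 'a': push. Stack: da
  Read 'b': push. Stack: dab
  Read 'e': push. Stack: dabe
  Read 'c': push. Stack: dabec
  Read 'd': push. Stack: dabecd
Final stack: "dabecd" (length 6)

6


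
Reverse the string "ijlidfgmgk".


Input: ijlidfgmgk
Reading characters right to left:
  Position 9: 'k'
  Position 8: 'g'
  Position 7: 'm'
  Position 6: 'g'
  Position 5: 'f'
  Position 4: 'd'
  Position 3: 'i'
  Position 2: 'l'
  Position 1: 'j'
  Position 0: 'i'
Reversed: kgmgfdilji

kgmgfdilji


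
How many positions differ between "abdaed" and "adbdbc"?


Comparing "abdaed" and "adbdbc" position by position:
  Position 0: 'a' vs 'a' => same
  Position 1: 'b' vs 'd' => DIFFER
  Position 2: 'd' vs 'b' => DIFFER
  Position 3: 'a' vs 'd' => DIFFER
  Position 4: 'e' vs 'b' => DIFFER
  Position 5: 'd' vs 'c' => DIFFER
Positions that differ: 5

5


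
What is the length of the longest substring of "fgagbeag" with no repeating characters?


Input: "fgagbeag"
Sliding window (track last position of each char):
  Position 0 ('f'): window [0,0] length 1 -- new best
  Position 1 ('g'): window [0,1] length 2 -- new best
  Position 2 ('a'): window [0,2] length 3 -- new best
  Position 3 ('g'): repeat (last at 1), move window start to 2
  Position 3 ('g'): window [2,3] length 2
  Position 4 ('b'): window [2,4] length 3
  Position 5 ('e'): window [2,5] length 4 -- new best
  Position 6 ('a'): repeat (last at 2), move window start to 3
  Position 6 ('a'): window [3,6] length 4
  Position 7 ('g'): repeat (last at 3), move window start to 4
  Position 7 ('g'): window [4,7] length 4
Longest substring with no repeats: "agbe" with length 4

4


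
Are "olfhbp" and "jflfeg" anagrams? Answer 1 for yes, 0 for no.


Strings: "olfhbp", "jflfeg"
Sorted first:  bfhlop
Sorted second: effgjl
Differ at position 0: 'b' vs 'e' => not anagrams

0


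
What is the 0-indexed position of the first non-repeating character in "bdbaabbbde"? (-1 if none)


Input: bdbaabbbde
Character frequencies:
  'a': 2
  'b': 5
  'd': 2
  'e': 1
Scanning left to right for freq == 1:
  Position 0 ('b'): freq=5, skip
  Position 1 ('d'): freq=2, skip
  Position 2 ('b'): freq=5, skip
  Position 3 ('a'): freq=2, skip
  Position 4 ('a'): freq=2, skip
  Position 5 ('b'): freq=5, skip
  Position 6 ('b'): freq=5, skip
  Position 7 ('b'): freq=5, skip
  Position 8 ('d'): freq=2, skip
  Position 9 ('e'): unique! => answer = 9

9


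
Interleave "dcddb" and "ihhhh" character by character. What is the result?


Interleaving "dcddb" and "ihhhh":
  Position 0: 'd' from first, 'i' from second => "di"
  Position 1: 'c' from first, 'h' from second => "ch"
  Position 2: 'd' from first, 'h' from second => "dh"
  Position 3: 'd' from first, 'h' from second => "dh"
  Position 4: 'b' from first, 'h' from second => "bh"
Result: dichdhdhbh

dichdhdhbh


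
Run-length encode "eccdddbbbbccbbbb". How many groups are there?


Input: eccdddbbbbccbbbb
Scanning for consecutive runs:
  Group 1: 'e' x 1 (positions 0-0)
  Group 2: 'c' x 2 (positions 1-2)
  Group 3: 'd' x 3 (positions 3-5)
  Group 4: 'b' x 4 (positions 6-9)
  Group 5: 'c' x 2 (positions 10-11)
  Group 6: 'b' x 4 (positions 12-15)
Total groups: 6

6


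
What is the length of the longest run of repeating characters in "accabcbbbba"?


Input: "accabcbbbba"
Scanning for longest run:
  Position 1 ('c'): new char, reset run to 1
  Position 2 ('c'): continues run of 'c', length=2
  Position 3 ('a'): new char, reset run to 1
  Position 4 ('b'): new char, reset run to 1
  Position 5 ('c'): new char, reset run to 1
  Position 6 ('b'): new char, reset run to 1
  Position 7 ('b'): continues run of 'b', length=2
  Position 8 ('b'): continues run of 'b', length=3
  Position 9 ('b'): continues run of 'b', length=4
  Position 10 ('a'): new char, reset run to 1
Longest run: 'b' with length 4

4


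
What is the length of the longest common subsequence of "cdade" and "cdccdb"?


LCS of "cdade" and "cdccdb"
DP table:
           c    d    c    c    d    b
      0    0    0    0    0    0    0
  c   0    1    1    1    1    1    1
  d   0    1    2    2    2    2    2
  a   0    1    2    2    2    2    2
  d   0    1    2    2    2    3    3
  e   0    1    2    2    2    3    3
LCS length = dp[5][6] = 3

3


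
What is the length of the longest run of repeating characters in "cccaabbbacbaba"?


Input: "cccaabbbacbaba"
Scanning for longest run:
  Position 1 ('c'): continues run of 'c', length=2
  Position 2 ('c'): continues run of 'c', length=3
  Position 3 ('a'): new char, reset run to 1
  Position 4 ('a'): continues run of 'a', length=2
  Position 5 ('b'): new char, reset run to 1
  Position 6 ('b'): continues run of 'b', length=2
  Position 7 ('b'): continues run of 'b', length=3
  Position 8 ('a'): new char, reset run to 1
  Position 9 ('c'): new char, reset run to 1
  Position 10 ('b'): new char, reset run to 1
  Position 11 ('a'): new char, reset run to 1
  Position 12 ('b'): new char, reset run to 1
  Position 13 ('a'): new char, reset run to 1
Longest run: 'c' with length 3

3


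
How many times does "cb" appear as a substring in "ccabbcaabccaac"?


Searching for "cb" in "ccabbcaabccaac"
Scanning each position:
  Position 0: "cc" => no
  Position 1: "ca" => no
  Position 2: "ab" => no
  Position 3: "bb" => no
  Position 4: "bc" => no
  Position 5: "ca" => no
  Position 6: "aa" => no
  Position 7: "ab" => no
  Position 8: "bc" => no
  Position 9: "cc" => no
  Position 10: "ca" => no
  Position 11: "aa" => no
  Position 12: "ac" => no
Total occurrences: 0

0


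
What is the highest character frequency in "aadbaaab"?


Input: aadbaaab
Character counts:
  'a': 5
  'b': 2
  'd': 1
Maximum frequency: 5

5


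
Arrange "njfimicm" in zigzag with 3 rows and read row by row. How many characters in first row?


Zigzag "njfimicm" into 3 rows:
Placing characters:
  'n' => row 0
  'j' => row 1
  'f' => row 2
  'i' => row 1
  'm' => row 0
  'i' => row 1
  'c' => row 2
  'm' => row 1
Rows:
  Row 0: "nm"
  Row 1: "jiim"
  Row 2: "fc"
First row length: 2

2


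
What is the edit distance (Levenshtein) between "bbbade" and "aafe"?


Computing edit distance: "bbbade" -> "aafe"
DP table:
           a    a    f    e
      0    1    2    3    4
  b   1    1    2    3    4
  b   2    2    2    3    4
  b   3    3    3    3    4
  a   4    3    3    4    4
  d   5    4    4    4    5
  e   6    5    5    5    4
Edit distance = dp[6][4] = 4

4


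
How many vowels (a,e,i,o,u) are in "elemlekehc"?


Input: elemlekehc
Checking each character:
  'e' at position 0: vowel (running total: 1)
  'l' at position 1: consonant
  'e' at position 2: vowel (running total: 2)
  'm' at position 3: consonant
  'l' at position 4: consonant
  'e' at position 5: vowel (running total: 3)
  'k' at position 6: consonant
  'e' at position 7: vowel (running total: 4)
  'h' at position 8: consonant
  'c' at position 9: consonant
Total vowels: 4

4


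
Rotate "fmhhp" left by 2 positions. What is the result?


Input: "fmhhp", rotate left by 2
First 2 characters: "fm"
Remaining characters: "hhp"
Concatenate remaining + first: "hhp" + "fm" = "hhpfm"

hhpfm


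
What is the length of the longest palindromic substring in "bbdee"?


Input: "bbdee"
Checking substrings for palindromes:
  [0:2] "bb" (len 2) => palindrome
  [3:5] "ee" (len 2) => palindrome
Longest palindromic substring: "bb" with length 2

2


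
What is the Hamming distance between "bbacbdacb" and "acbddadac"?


Comparing "bbacbdacb" and "acbddadac" position by position:
  Position 0: 'b' vs 'a' => differ
  Position 1: 'b' vs 'c' => differ
  Position 2: 'a' vs 'b' => differ
  Position 3: 'c' vs 'd' => differ
  Position 4: 'b' vs 'd' => differ
  Position 5: 'd' vs 'a' => differ
  Position 6: 'a' vs 'd' => differ
  Position 7: 'c' vs 'a' => differ
  Position 8: 'b' vs 'c' => differ
Total differences (Hamming distance): 9

9


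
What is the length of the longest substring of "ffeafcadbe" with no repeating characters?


Input: "ffeafcadbe"
Sliding window (track last position of each char):
  Position 0 ('f'): window [0,0] length 1 -- new best
  Position 1 ('f'): repeat (last at 0), move window start to 1
  Position 1 ('f'): window [1,1] length 1
  Position 2 ('e'): window [1,2] length 2 -- new best
  Position 3 ('a'): window [1,3] length 3 -- new best
  Position 4 ('f'): repeat (last at 1), move window start to 2
  Position 4 ('f'): window [2,4] length 3
  Position 5 ('c'): window [2,5] length 4 -- new best
  Position 6 ('a'): repeat (last at 3), move window start to 4
  Position 6 ('a'): window [4,6] length 3
  Position 7 ('d'): window [4,7] length 4
  Position 8 ('b'): window [4,8] length 5 -- new best
  Position 9 ('e'): window [4,9] length 6 -- new best
Longest substring with no repeats: "fcadbe" with length 6

6


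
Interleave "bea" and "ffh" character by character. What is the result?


Interleaving "bea" and "ffh":
  Position 0: 'b' from first, 'f' from second => "bf"
  Position 1: 'e' from first, 'f' from second => "ef"
  Position 2: 'a' from first, 'h' from second => "ah"
Result: bfefah

bfefah


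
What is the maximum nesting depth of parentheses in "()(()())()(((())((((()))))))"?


Input: "()(()())()(((())((((()))))))"
Tracking depth:
  Position 0 '(': depth becomes 1
  Position 1 ')': depth becomes 0
  Position 2 '(': depth becomes 1
  Position 3 '(': depth becomes 2
  Position 4 ')': depth becomes 1
  Position 5 '(': depth becomes 2
  Position 6 ')': depth becomes 1
  Position 7 ')': depth becomes 0
  Position 8 '(': depth becomes 1
  Position 9 ')': depth becomes 0
  Position 10 '(': depth becomes 1
  Position 11 '(': depth becomes 2
  Position 12 '(': depth becomes 3
  Position 13 '(': depth becomes 4
  Position 14 ')': depth becomes 3
  Position 15 ')': depth becomes 2
  Position 16 '(': depth becomes 3
  Position 17 '(': depth becomes 4
  Position 18 '(': depth becomes 5
  Position 19 '(': depth becomes 6
  Position 20 '(': depth becomes 7
  Position 21 ')': depth becomes 6
  Position 22 ')': depth becomes 5
  Position 23 ')': depth becomes 4
  Position 24 ')': depth becomes 3
  Position 25 ')': depth becomes 2
  Position 26 ')': depth becomes 1
  Position 27 ')': depth becomes 0
Maximum depth reached: 7

7


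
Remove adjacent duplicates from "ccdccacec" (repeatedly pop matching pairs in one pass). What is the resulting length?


Input: ccdccacec
Stack-based adjacent duplicate removal:
  Read 'c': push. Stack: c
  Read 'c': matches stack top 'c' => pop. Stack: (empty)
  Read 'd': push. Stack: d
  Read 'c': push. Stack: dc
  Read 'c': matches stack top 'c' => pop. Stack: d
  Read 'a': push. Stack: da
  Read 'c': push. Stack: dac
  Read 'e': push. Stack: dace
  Read 'c': push. Stack: dacec
Final stack: "dacec" (length 5)

5


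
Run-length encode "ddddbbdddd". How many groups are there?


Input: ddddbbdddd
Scanning for consecutive runs:
  Group 1: 'd' x 4 (positions 0-3)
  Group 2: 'b' x 2 (positions 4-5)
  Group 3: 'd' x 4 (positions 6-9)
Total groups: 3

3


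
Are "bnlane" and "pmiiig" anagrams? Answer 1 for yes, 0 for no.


Strings: "bnlane", "pmiiig"
Sorted first:  abelnn
Sorted second: giiimp
Differ at position 0: 'a' vs 'g' => not anagrams

0


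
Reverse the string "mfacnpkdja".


Input: mfacnpkdja
Reading characters right to left:
  Position 9: 'a'
  Position 8: 'j'
  Position 7: 'd'
  Position 6: 'k'
  Position 5: 'p'
  Position 4: 'n'
  Position 3: 'c'
  Position 2: 'a'
  Position 1: 'f'
  Position 0: 'm'
Reversed: ajdkpncafm

ajdkpncafm


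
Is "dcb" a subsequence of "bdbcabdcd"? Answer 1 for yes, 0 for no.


Check if "dcb" is a subsequence of "bdbcabdcd"
Greedy scan:
  Position 0 ('b'): no match needed
  Position 1 ('d'): matches sub[0] = 'd'
  Position 2 ('b'): no match needed
  Position 3 ('c'): matches sub[1] = 'c'
  Position 4 ('a'): no match needed
  Position 5 ('b'): matches sub[2] = 'b'
  Position 6 ('d'): no match needed
  Position 7 ('c'): no match needed
  Position 8 ('d'): no match needed
All 3 characters matched => is a subsequence

1


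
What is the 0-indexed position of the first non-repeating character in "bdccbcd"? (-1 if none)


Input: bdccbcd
Character frequencies:
  'b': 2
  'c': 3
  'd': 2
Scanning left to right for freq == 1:
  Position 0 ('b'): freq=2, skip
  Position 1 ('d'): freq=2, skip
  Position 2 ('c'): freq=3, skip
  Position 3 ('c'): freq=3, skip
  Position 4 ('b'): freq=2, skip
  Position 5 ('c'): freq=3, skip
  Position 6 ('d'): freq=2, skip
  No unique character found => answer = -1

-1


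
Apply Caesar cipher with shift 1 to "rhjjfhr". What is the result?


Caesar cipher: shift "rhjjfhr" by 1
  'r' (pos 17) + 1 = pos 18 = 's'
  'h' (pos 7) + 1 = pos 8 = 'i'
  'j' (pos 9) + 1 = pos 10 = 'k'
  'j' (pos 9) + 1 = pos 10 = 'k'
  'f' (pos 5) + 1 = pos 6 = 'g'
  'h' (pos 7) + 1 = pos 8 = 'i'
  'r' (pos 17) + 1 = pos 18 = 's'
Result: sikkgis

sikkgis


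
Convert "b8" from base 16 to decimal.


Input: "b8" in base 16
Positional expansion:
  Digit 'b' (value 11) x 16^1 = 176
  Digit '8' (value 8) x 16^0 = 8
Sum = 184

184


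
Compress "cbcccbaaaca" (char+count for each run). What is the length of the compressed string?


Input: cbcccbaaaca
Runs:
  'c' x 1 => "c1"
  'b' x 1 => "b1"
  'c' x 3 => "c3"
  'b' x 1 => "b1"
  'a' x 3 => "a3"
  'c' x 1 => "c1"
  'a' x 1 => "a1"
Compressed: "c1b1c3b1a3c1a1"
Compressed length: 14

14


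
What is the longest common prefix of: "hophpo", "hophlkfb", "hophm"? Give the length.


Words: hophpo, hophlkfb, hophm
  Position 0: all 'h' => match
  Position 1: all 'o' => match
  Position 2: all 'p' => match
  Position 3: all 'h' => match
  Position 4: ('p', 'l', 'm') => mismatch, stop
LCP = "hoph" (length 4)

4


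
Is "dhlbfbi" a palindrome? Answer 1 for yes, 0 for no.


Input: dhlbfbi
Reversed: ibfblhd
  Compare pos 0 ('d') with pos 6 ('i'): MISMATCH
  Compare pos 1 ('h') with pos 5 ('b'): MISMATCH
  Compare pos 2 ('l') with pos 4 ('f'): MISMATCH
Result: not a palindrome

0


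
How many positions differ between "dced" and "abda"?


Comparing "dced" and "abda" position by position:
  Position 0: 'd' vs 'a' => DIFFER
  Position 1: 'c' vs 'b' => DIFFER
  Position 2: 'e' vs 'd' => DIFFER
  Position 3: 'd' vs 'a' => DIFFER
Positions that differ: 4

4


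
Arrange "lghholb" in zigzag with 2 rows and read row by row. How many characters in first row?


Zigzag "lghholb" into 2 rows:
Placing characters:
  'l' => row 0
  'g' => row 1
  'h' => row 0
  'h' => row 1
  'o' => row 0
  'l' => row 1
  'b' => row 0
Rows:
  Row 0: "lhob"
  Row 1: "ghl"
First row length: 4

4


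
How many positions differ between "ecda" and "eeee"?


Comparing "ecda" and "eeee" position by position:
  Position 0: 'e' vs 'e' => same
  Position 1: 'c' vs 'e' => DIFFER
  Position 2: 'd' vs 'e' => DIFFER
  Position 3: 'a' vs 'e' => DIFFER
Positions that differ: 3

3


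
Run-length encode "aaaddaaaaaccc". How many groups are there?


Input: aaaddaaaaaccc
Scanning for consecutive runs:
  Group 1: 'a' x 3 (positions 0-2)
  Group 2: 'd' x 2 (positions 3-4)
  Group 3: 'a' x 5 (positions 5-9)
  Group 4: 'c' x 3 (positions 10-12)
Total groups: 4

4


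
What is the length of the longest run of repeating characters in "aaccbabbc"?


Input: "aaccbabbc"
Scanning for longest run:
  Position 1 ('a'): continues run of 'a', length=2
  Position 2 ('c'): new char, reset run to 1
  Position 3 ('c'): continues run of 'c', length=2
  Position 4 ('b'): new char, reset run to 1
  Position 5 ('a'): new char, reset run to 1
  Position 6 ('b'): new char, reset run to 1
  Position 7 ('b'): continues run of 'b', length=2
  Position 8 ('c'): new char, reset run to 1
Longest run: 'a' with length 2

2


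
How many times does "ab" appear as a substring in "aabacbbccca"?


Searching for "ab" in "aabacbbccca"
Scanning each position:
  Position 0: "aa" => no
  Position 1: "ab" => MATCH
  Position 2: "ba" => no
  Position 3: "ac" => no
  Position 4: "cb" => no
  Position 5: "bb" => no
  Position 6: "bc" => no
  Position 7: "cc" => no
  Position 8: "cc" => no
  Position 9: "ca" => no
Total occurrences: 1

1


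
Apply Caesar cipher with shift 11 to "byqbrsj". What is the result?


Caesar cipher: shift "byqbrsj" by 11
  'b' (pos 1) + 11 = pos 12 = 'm'
  'y' (pos 24) + 11 = pos 9 = 'j'
  'q' (pos 16) + 11 = pos 1 = 'b'
  'b' (pos 1) + 11 = pos 12 = 'm'
  'r' (pos 17) + 11 = pos 2 = 'c'
  's' (pos 18) + 11 = pos 3 = 'd'
  'j' (pos 9) + 11 = pos 20 = 'u'
Result: mjbmcdu

mjbmcdu


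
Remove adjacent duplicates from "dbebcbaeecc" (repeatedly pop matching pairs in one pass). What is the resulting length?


Input: dbebcbaeecc
Stack-based adjacent duplicate removal:
  Read 'd': push. Stack: d
  Read 'b': push. Stack: db
  Read 'e': push. Stack: dbe
  Read 'b': push. Stack: dbeb
  Read 'c': push. Stack: dbebc
  Read 'b': push. Stack: dbebcb
  Read 'a': push. Stack: dbebcba
  Read 'e': push. Stack: dbebcbae
  Read 'e': matches stack top 'e' => pop. Stack: dbebcba
  Read 'c': push. Stack: dbebcbac
  Read 'c': matches stack top 'c' => pop. Stack: dbebcba
Final stack: "dbebcba" (length 7)

7


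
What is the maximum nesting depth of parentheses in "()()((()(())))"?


Input: "()()((()(())))"
Tracking depth:
  Position 0 '(': depth becomes 1
  Position 1 ')': depth becomes 0
  Position 2 '(': depth becomes 1
  Position 3 ')': depth becomes 0
  Position 4 '(': depth becomes 1
  Position 5 '(': depth becomes 2
  Position 6 '(': depth becomes 3
  Position 7 ')': depth becomes 2
  Position 8 '(': depth becomes 3
  Position 9 '(': depth becomes 4
  Position 10 ')': depth becomes 3
  Position 11 ')': depth becomes 2
  Position 12 ')': depth becomes 1
  Position 13 ')': depth becomes 0
Maximum depth reached: 4

4


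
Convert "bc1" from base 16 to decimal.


Input: "bc1" in base 16
Positional expansion:
  Digit 'b' (value 11) x 16^2 = 2816
  Digit 'c' (value 12) x 16^1 = 192
  Digit '1' (value 1) x 16^0 = 1
Sum = 3009

3009


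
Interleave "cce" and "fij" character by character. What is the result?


Interleaving "cce" and "fij":
  Position 0: 'c' from first, 'f' from second => "cf"
  Position 1: 'c' from first, 'i' from second => "ci"
  Position 2: 'e' from first, 'j' from second => "ej"
Result: cfciej

cfciej


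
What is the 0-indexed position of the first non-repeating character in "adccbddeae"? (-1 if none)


Input: adccbddeae
Character frequencies:
  'a': 2
  'b': 1
  'c': 2
  'd': 3
  'e': 2
Scanning left to right for freq == 1:
  Position 0 ('a'): freq=2, skip
  Position 1 ('d'): freq=3, skip
  Position 2 ('c'): freq=2, skip
  Position 3 ('c'): freq=2, skip
  Position 4 ('b'): unique! => answer = 4

4


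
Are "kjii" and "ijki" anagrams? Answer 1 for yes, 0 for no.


Strings: "kjii", "ijki"
Sorted first:  iijk
Sorted second: iijk
Sorted forms match => anagrams

1


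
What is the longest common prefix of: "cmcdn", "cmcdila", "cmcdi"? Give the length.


Words: cmcdn, cmcdila, cmcdi
  Position 0: all 'c' => match
  Position 1: all 'm' => match
  Position 2: all 'c' => match
  Position 3: all 'd' => match
  Position 4: ('n', 'i', 'i') => mismatch, stop
LCP = "cmcd" (length 4)

4


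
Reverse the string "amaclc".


Input: amaclc
Reading characters right to left:
  Position 5: 'c'
  Position 4: 'l'
  Position 3: 'c'
  Position 2: 'a'
  Position 1: 'm'
  Position 0: 'a'
Reversed: clcama

clcama


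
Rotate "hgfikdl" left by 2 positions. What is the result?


Input: "hgfikdl", rotate left by 2
First 2 characters: "hg"
Remaining characters: "fikdl"
Concatenate remaining + first: "fikdl" + "hg" = "fikdlhg"

fikdlhg


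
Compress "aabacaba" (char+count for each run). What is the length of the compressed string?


Input: aabacaba
Runs:
  'a' x 2 => "a2"
  'b' x 1 => "b1"
  'a' x 1 => "a1"
  'c' x 1 => "c1"
  'a' x 1 => "a1"
  'b' x 1 => "b1"
  'a' x 1 => "a1"
Compressed: "a2b1a1c1a1b1a1"
Compressed length: 14

14


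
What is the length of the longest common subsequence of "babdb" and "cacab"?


LCS of "babdb" and "cacab"
DP table:
           c    a    c    a    b
      0    0    0    0    0    0
  b   0    0    0    0    0    1
  a   0    0    1    1    1    1
  b   0    0    1    1    1    2
  d   0    0    1    1    1    2
  b   0    0    1    1    1    2
LCS length = dp[5][5] = 2

2


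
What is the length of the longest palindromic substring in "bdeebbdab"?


Input: "bdeebbdab"
Checking substrings for palindromes:
  [2:4] "ee" (len 2) => palindrome
  [4:6] "bb" (len 2) => palindrome
Longest palindromic substring: "ee" with length 2

2


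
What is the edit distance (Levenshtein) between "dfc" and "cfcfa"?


Computing edit distance: "dfc" -> "cfcfa"
DP table:
           c    f    c    f    a
      0    1    2    3    4    5
  d   1    1    2    3    4    5
  f   2    2    1    2    3    4
  c   3    2    2    1    2    3
Edit distance = dp[3][5] = 3

3


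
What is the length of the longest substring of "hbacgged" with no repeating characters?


Input: "hbacgged"
Sliding window (track last position of each char):
  Position 0 ('h'): window [0,0] length 1 -- new best
  Position 1 ('b'): window [0,1] length 2 -- new best
  Position 2 ('a'): window [0,2] length 3 -- new best
  Position 3 ('c'): window [0,3] length 4 -- new best
  Position 4 ('g'): window [0,4] length 5 -- new best
  Position 5 ('g'): repeat (last at 4), move window start to 5
  Position 5 ('g'): window [5,5] length 1
  Position 6 ('e'): window [5,6] length 2
  Position 7 ('d'): window [5,7] length 3
Longest substring with no repeats: "hbacg" with length 5

5


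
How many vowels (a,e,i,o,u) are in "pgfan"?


Input: pgfan
Checking each character:
  'p' at position 0: consonant
  'g' at position 1: consonant
  'f' at position 2: consonant
  'a' at position 3: vowel (running total: 1)
  'n' at position 4: consonant
Total vowels: 1

1


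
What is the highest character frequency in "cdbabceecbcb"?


Input: cdbabceecbcb
Character counts:
  'a': 1
  'b': 4
  'c': 4
  'd': 1
  'e': 2
Maximum frequency: 4

4


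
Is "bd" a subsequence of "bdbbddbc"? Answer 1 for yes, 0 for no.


Check if "bd" is a subsequence of "bdbbddbc"
Greedy scan:
  Position 0 ('b'): matches sub[0] = 'b'
  Position 1 ('d'): matches sub[1] = 'd'
  Position 2 ('b'): no match needed
  Position 3 ('b'): no match needed
  Position 4 ('d'): no match needed
  Position 5 ('d'): no match needed
  Position 6 ('b'): no match needed
  Position 7 ('c'): no match needed
All 2 characters matched => is a subsequence

1


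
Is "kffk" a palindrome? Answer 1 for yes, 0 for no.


Input: kffk
Reversed: kffk
  Compare pos 0 ('k') with pos 3 ('k'): match
  Compare pos 1 ('f') with pos 2 ('f'): match
Result: palindrome

1


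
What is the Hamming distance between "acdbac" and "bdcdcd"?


Comparing "acdbac" and "bdcdcd" position by position:
  Position 0: 'a' vs 'b' => differ
  Position 1: 'c' vs 'd' => differ
  Position 2: 'd' vs 'c' => differ
  Position 3: 'b' vs 'd' => differ
  Position 4: 'a' vs 'c' => differ
  Position 5: 'c' vs 'd' => differ
Total differences (Hamming distance): 6

6


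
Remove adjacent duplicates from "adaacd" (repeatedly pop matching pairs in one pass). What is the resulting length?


Input: adaacd
Stack-based adjacent duplicate removal:
  Read 'a': push. Stack: a
  Read 'd': push. Stack: ad
  Read 'a': push. Stack: ada
  Read 'a': matches stack top 'a' => pop. Stack: ad
  Read 'c': push. Stack: adc
  Read 'd': push. Stack: adcd
Final stack: "adcd" (length 4)

4


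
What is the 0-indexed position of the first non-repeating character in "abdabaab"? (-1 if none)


Input: abdabaab
Character frequencies:
  'a': 4
  'b': 3
  'd': 1
Scanning left to right for freq == 1:
  Position 0 ('a'): freq=4, skip
  Position 1 ('b'): freq=3, skip
  Position 2 ('d'): unique! => answer = 2

2


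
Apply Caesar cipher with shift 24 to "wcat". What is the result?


Caesar cipher: shift "wcat" by 24
  'w' (pos 22) + 24 = pos 20 = 'u'
  'c' (pos 2) + 24 = pos 0 = 'a'
  'a' (pos 0) + 24 = pos 24 = 'y'
  't' (pos 19) + 24 = pos 17 = 'r'
Result: uayr

uayr


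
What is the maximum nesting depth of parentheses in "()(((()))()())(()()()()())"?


Input: "()(((()))()())(()()()()())"
Tracking depth:
  Position 0 '(': depth becomes 1
  Position 1 ')': depth becomes 0
  Position 2 '(': depth becomes 1
  Position 3 '(': depth becomes 2
  Position 4 '(': depth becomes 3
  Position 5 '(': depth becomes 4
  Position 6 ')': depth becomes 3
  Position 7 ')': depth becomes 2
  Position 8 ')': depth becomes 1
  Position 9 '(': depth becomes 2
  Position 10 ')': depth becomes 1
  Position 11 '(': depth becomes 2
  Position 12 ')': depth becomes 1
  Position 13 ')': depth becomes 0
  Position 14 '(': depth becomes 1
  Position 15 '(': depth becomes 2
  Position 16 ')': depth becomes 1
  Position 17 '(': depth becomes 2
  Position 18 ')': depth becomes 1
  Position 19 '(': depth becomes 2
  Position 20 ')': depth becomes 1
  Position 21 '(': depth becomes 2
  Position 22 ')': depth becomes 1
  Position 23 '(': depth becomes 2
  Position 24 ')': depth becomes 1
  Position 25 ')': depth becomes 0
Maximum depth reached: 4

4


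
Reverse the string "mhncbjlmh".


Input: mhncbjlmh
Reading characters right to left:
  Position 8: 'h'
  Position 7: 'm'
  Position 6: 'l'
  Position 5: 'j'
  Position 4: 'b'
  Position 3: 'c'
  Position 2: 'n'
  Position 1: 'h'
  Position 0: 'm'
Reversed: hmljbcnhm

hmljbcnhm


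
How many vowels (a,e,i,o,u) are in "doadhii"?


Input: doadhii
Checking each character:
  'd' at position 0: consonant
  'o' at position 1: vowel (running total: 1)
  'a' at position 2: vowel (running total: 2)
  'd' at position 3: consonant
  'h' at position 4: consonant
  'i' at position 5: vowel (running total: 3)
  'i' at position 6: vowel (running total: 4)
Total vowels: 4

4


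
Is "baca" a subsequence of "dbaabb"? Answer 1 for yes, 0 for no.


Check if "baca" is a subsequence of "dbaabb"
Greedy scan:
  Position 0 ('d'): no match needed
  Position 1 ('b'): matches sub[0] = 'b'
  Position 2 ('a'): matches sub[1] = 'a'
  Position 3 ('a'): no match needed
  Position 4 ('b'): no match needed
  Position 5 ('b'): no match needed
Only matched 2/4 characters => not a subsequence

0


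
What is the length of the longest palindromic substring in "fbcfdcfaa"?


Input: "fbcfdcfaa"
Checking substrings for palindromes:
  [7:9] "aa" (len 2) => palindrome
Longest palindromic substring: "aa" with length 2

2


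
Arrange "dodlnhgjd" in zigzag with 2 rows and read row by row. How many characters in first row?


Zigzag "dodlnhgjd" into 2 rows:
Placing characters:
  'd' => row 0
  'o' => row 1
  'd' => row 0
  'l' => row 1
  'n' => row 0
  'h' => row 1
  'g' => row 0
  'j' => row 1
  'd' => row 0
Rows:
  Row 0: "ddngd"
  Row 1: "olhj"
First row length: 5

5


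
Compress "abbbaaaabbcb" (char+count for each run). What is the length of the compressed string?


Input: abbbaaaabbcb
Runs:
  'a' x 1 => "a1"
  'b' x 3 => "b3"
  'a' x 4 => "a4"
  'b' x 2 => "b2"
  'c' x 1 => "c1"
  'b' x 1 => "b1"
Compressed: "a1b3a4b2c1b1"
Compressed length: 12

12


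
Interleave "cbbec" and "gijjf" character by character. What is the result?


Interleaving "cbbec" and "gijjf":
  Position 0: 'c' from first, 'g' from second => "cg"
  Position 1: 'b' from first, 'i' from second => "bi"
  Position 2: 'b' from first, 'j' from second => "bj"
  Position 3: 'e' from first, 'j' from second => "ej"
  Position 4: 'c' from first, 'f' from second => "cf"
Result: cgbibjejcf

cgbibjejcf


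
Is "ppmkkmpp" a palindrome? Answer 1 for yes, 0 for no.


Input: ppmkkmpp
Reversed: ppmkkmpp
  Compare pos 0 ('p') with pos 7 ('p'): match
  Compare pos 1 ('p') with pos 6 ('p'): match
  Compare pos 2 ('m') with pos 5 ('m'): match
  Compare pos 3 ('k') with pos 4 ('k'): match
Result: palindrome

1


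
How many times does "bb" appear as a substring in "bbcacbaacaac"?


Searching for "bb" in "bbcacbaacaac"
Scanning each position:
  Position 0: "bb" => MATCH
  Position 1: "bc" => no
  Position 2: "ca" => no
  Position 3: "ac" => no
  Position 4: "cb" => no
  Position 5: "ba" => no
  Position 6: "aa" => no
  Position 7: "ac" => no
  Position 8: "ca" => no
  Position 9: "aa" => no
  Position 10: "ac" => no
Total occurrences: 1

1


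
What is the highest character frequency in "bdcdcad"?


Input: bdcdcad
Character counts:
  'a': 1
  'b': 1
  'c': 2
  'd': 3
Maximum frequency: 3

3


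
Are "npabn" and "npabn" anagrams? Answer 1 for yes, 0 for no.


Strings: "npabn", "npabn"
Sorted first:  abnnp
Sorted second: abnnp
Sorted forms match => anagrams

1


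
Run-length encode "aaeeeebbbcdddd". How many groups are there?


Input: aaeeeebbbcdddd
Scanning for consecutive runs:
  Group 1: 'a' x 2 (positions 0-1)
  Group 2: 'e' x 4 (positions 2-5)
  Group 3: 'b' x 3 (positions 6-8)
  Group 4: 'c' x 1 (positions 9-9)
  Group 5: 'd' x 4 (positions 10-13)
Total groups: 5

5


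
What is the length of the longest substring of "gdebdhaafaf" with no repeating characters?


Input: "gdebdhaafaf"
Sliding window (track last position of each char):
  Position 0 ('g'): window [0,0] length 1 -- new best
  Position 1 ('d'): window [0,1] length 2 -- new best
  Position 2 ('e'): window [0,2] length 3 -- new best
  Position 3 ('b'): window [0,3] length 4 -- new best
  Position 4 ('d'): repeat (last at 1), move window start to 2
  Position 4 ('d'): window [2,4] length 3
  Position 5 ('h'): window [2,5] length 4
  Position 6 ('a'): window [2,6] length 5 -- new best
  Position 7 ('a'): repeat (last at 6), move window start to 7
  Position 7 ('a'): window [7,7] length 1
  Position 8 ('f'): window [7,8] length 2
  Position 9 ('a'): repeat (last at 7), move window start to 8
  Position 9 ('a'): window [8,9] length 2
  Position 10 ('f'): repeat (last at 8), move window start to 9
  Position 10 ('f'): window [9,10] length 2
Longest substring with no repeats: "ebdha" with length 5

5


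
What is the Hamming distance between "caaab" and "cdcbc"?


Comparing "caaab" and "cdcbc" position by position:
  Position 0: 'c' vs 'c' => same
  Position 1: 'a' vs 'd' => differ
  Position 2: 'a' vs 'c' => differ
  Position 3: 'a' vs 'b' => differ
  Position 4: 'b' vs 'c' => differ
Total differences (Hamming distance): 4

4


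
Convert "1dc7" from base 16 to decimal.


Input: "1dc7" in base 16
Positional expansion:
  Digit '1' (value 1) x 16^3 = 4096
  Digit 'd' (value 13) x 16^2 = 3328
  Digit 'c' (value 12) x 16^1 = 192
  Digit '7' (value 7) x 16^0 = 7
Sum = 7623

7623


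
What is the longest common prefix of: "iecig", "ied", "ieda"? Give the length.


Words: iecig, ied, ieda
  Position 0: all 'i' => match
  Position 1: all 'e' => match
  Position 2: ('c', 'd', 'd') => mismatch, stop
LCP = "ie" (length 2)

2


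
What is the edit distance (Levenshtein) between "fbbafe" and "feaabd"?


Computing edit distance: "fbbafe" -> "feaabd"
DP table:
           f    e    a    a    b    d
      0    1    2    3    4    5    6
  f   1    0    1    2    3    4    5
  b   2    1    1    2    3    3    4
  b   3    2    2    2    3    3    4
  a   4    3    3    2    2    3    4
  f   5    4    4    3    3    3    4
  e   6    5    4    4    4    4    4
Edit distance = dp[6][6] = 4

4
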